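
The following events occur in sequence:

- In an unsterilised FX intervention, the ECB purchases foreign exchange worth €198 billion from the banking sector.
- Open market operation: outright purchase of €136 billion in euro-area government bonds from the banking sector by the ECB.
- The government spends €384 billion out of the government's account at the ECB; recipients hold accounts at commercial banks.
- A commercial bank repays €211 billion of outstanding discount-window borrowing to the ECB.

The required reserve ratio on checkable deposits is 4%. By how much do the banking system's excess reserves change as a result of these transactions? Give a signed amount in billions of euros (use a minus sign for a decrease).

+€491.64 billion

FX purchase €198 billion: reserves +€198B, deposits 0.
OMO purchase (from banks) €136 billion: reserves +€136B, deposits 0.
Government spending €384 billion: reserves +€384B, deposits +€384B.
Discount-window repayment €211 billion: reserves −€211B, deposits 0.
Totals: Δreserves = +€507B, Δdeposits = +€384B.
Δrequired reserves = 4% × +€384B = +€15.36B.
Δexcess reserves = Δreserves − Δrequired = +€507B − (+€15.36B) = +€491.64 billion.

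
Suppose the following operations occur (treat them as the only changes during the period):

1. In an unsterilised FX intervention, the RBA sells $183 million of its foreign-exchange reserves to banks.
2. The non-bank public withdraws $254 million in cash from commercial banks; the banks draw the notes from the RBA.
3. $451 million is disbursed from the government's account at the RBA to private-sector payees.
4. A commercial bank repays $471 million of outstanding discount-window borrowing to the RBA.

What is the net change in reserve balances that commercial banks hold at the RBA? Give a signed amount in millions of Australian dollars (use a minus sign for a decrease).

FX sale $183 million: the buying banks pay out of their reserve balances → −$183M.
Currency withdrawal $254 million: banks swap reserves for currency → −$254M.
Government spending $451 million: government payments flow into bank reserve accounts → +$451M.
Discount-window repayment $471 million: repayment is debited from reserves → −$471M.
Net: −183 − 254 + 451 − 471 = -$457 million.

-$457 million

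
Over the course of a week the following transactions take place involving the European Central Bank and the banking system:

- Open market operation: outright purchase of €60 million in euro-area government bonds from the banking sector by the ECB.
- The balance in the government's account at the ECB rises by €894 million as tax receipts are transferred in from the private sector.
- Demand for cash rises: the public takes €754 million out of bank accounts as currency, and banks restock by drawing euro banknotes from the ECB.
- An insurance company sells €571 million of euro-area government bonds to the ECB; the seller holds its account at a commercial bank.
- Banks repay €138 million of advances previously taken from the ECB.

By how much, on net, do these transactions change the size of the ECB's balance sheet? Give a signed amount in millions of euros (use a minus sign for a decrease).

ECB balance sheet:
  Assets:      Securities +€631M, Loans to banks −€138M
  Liabilities: Bank reserves −€1155M, Currency in circulation +€754M, Government deposits +€894M
Change in total ECB assets = +€493 million.

+€493 million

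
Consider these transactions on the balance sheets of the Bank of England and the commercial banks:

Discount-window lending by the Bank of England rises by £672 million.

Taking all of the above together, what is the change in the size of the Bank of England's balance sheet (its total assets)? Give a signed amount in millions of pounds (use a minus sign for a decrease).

+£672 million

Bank of England balance sheet:
  Assets:      Loans to banks +£672M
  Liabilities: Bank reserves +£672M
Commercial banking system:
  Assets:      Reserves at CB +£672M
  Liabilities: Borrowings from CB +£672M
Change in total Bank of England assets = +£672 million.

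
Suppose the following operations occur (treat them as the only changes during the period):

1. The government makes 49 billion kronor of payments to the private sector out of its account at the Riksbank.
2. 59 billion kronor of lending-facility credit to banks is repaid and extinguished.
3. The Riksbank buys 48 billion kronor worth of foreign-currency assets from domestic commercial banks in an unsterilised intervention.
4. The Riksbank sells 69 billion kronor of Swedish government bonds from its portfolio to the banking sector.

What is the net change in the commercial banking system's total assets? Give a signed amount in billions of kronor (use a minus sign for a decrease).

-10 billion

Government spending 49 billion kronor: bank balance sheets expand → +49B.
Discount-window repayment 59 billion kronor: bank balance sheets shrink → −59B.
FX purchase 48 billion kronor: just an asset swap on bank balance sheets → 0.
OMO sale (to banks) 69 billion kronor: just an asset swap on bank balance sheets → 0.
Net: 49 − 59 + 0 + 0 = -10 billion.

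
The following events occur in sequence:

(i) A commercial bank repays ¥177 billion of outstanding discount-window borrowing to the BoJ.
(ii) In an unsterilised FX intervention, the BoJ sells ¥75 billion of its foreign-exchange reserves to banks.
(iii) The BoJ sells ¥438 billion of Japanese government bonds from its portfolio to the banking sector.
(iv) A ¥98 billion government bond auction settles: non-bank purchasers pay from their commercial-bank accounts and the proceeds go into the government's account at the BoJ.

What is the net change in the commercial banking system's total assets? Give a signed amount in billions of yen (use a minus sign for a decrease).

Discount-window repayment ¥177 billion: bank balance sheets shrink → −¥177B.
FX sale ¥75 billion: just an asset swap on bank balance sheets → 0.
OMO sale (to banks) ¥438 billion: just an asset swap on bank balance sheets → 0.
Government account inflow ¥98 billion: bank balance sheets shrink → −¥98B.
Net: −177 + 0 + 0 − 98 = -¥275 billion.

-¥275 billion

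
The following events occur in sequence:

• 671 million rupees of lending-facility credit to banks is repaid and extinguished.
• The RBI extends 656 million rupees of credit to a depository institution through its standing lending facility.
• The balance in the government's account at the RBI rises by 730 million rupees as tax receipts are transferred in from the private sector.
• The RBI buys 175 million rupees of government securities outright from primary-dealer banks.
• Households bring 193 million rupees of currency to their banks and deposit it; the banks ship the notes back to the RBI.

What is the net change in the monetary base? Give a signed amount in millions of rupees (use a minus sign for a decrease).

RBI balance sheet:
  Assets:      Securities +175M, Loans to banks −15M
  Liabilities: Bank reserves −377M, Currency in circulation −193M, Government deposits +730M
Commercial banking system:
  Assets:      Reserves at CB −377M, Securities −175M
  Liabilities: Checkable deposits −537M, Borrowings from CB −15M
Monetary base = currency + reserves: −193M + (−377M) = -570 million.

-570 million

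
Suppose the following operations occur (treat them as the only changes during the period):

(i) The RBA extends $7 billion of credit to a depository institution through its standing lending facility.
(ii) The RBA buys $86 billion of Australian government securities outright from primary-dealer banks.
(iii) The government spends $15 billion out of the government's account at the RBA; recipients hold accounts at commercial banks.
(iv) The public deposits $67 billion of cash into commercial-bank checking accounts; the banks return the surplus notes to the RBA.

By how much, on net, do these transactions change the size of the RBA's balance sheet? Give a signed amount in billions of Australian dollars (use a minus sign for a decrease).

+$93 billion

Discount-window loan $7 billion: an RBA asset is acquired → +$7B.
OMO purchase (from banks) $86 billion: an RBA asset is acquired → +$86B.
Government spending $15 billion: only the composition of liabilities changes → 0.
Currency deposit $67 billion: only the composition of liabilities changes → 0.
Net: 7 + 86 + 0 + 0 = +$93 billion.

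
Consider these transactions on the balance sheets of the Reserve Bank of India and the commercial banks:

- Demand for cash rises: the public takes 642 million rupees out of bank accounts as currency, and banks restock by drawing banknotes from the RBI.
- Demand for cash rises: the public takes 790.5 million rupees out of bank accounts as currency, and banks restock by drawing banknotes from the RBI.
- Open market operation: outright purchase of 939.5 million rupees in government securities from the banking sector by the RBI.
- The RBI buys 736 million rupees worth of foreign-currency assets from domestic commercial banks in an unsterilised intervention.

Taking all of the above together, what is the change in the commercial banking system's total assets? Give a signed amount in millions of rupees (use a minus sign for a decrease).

-1432.5 million

Currency withdrawal 642 million rupees: bank balance sheets shrink → −642M.
Currency withdrawal 790.5 million rupees: bank balance sheets shrink → −790.5M.
OMO purchase (from banks) 939.5 million rupees: just an asset swap on bank balance sheets → 0.
FX purchase 736 million rupees: just an asset swap on bank balance sheets → 0.
Net: −642 − 790.5 + 0 + 0 = -1432.5 million.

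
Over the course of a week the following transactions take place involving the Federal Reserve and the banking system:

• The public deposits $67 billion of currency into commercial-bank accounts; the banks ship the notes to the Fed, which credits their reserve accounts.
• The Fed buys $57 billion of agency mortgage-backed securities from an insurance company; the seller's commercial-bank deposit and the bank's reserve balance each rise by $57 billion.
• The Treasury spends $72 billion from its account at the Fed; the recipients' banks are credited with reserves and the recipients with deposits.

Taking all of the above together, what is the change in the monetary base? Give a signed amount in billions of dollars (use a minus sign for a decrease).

Currency deposit $67 billion: just a shift between currency and reserves — both are base money → 0.
Asset purchase (from non-banks) $57 billion: Fed balance sheet expands → +$57B.
Government spending $72 billion: a non-base liability converts back to reserves → +$72B.
Net: 0 + 57 + 72 = +$129 billion.

+$129 billion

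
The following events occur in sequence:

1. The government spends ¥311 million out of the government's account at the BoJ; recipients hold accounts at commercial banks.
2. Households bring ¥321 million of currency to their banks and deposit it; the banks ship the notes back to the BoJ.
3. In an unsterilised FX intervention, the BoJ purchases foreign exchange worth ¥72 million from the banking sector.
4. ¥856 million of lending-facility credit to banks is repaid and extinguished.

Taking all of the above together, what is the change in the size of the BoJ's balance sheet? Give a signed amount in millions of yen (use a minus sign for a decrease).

-¥784 million

Government spending ¥311 million: only the composition of liabilities changes → 0.
Currency deposit ¥321 million: only the composition of liabilities changes → 0.
FX purchase ¥72 million: a BoJ asset is acquired → +¥72M.
Discount-window repayment ¥856 million: a BoJ asset is shed → −¥856M.
Net: 0 + 0 + 72 − 856 = -¥784 million.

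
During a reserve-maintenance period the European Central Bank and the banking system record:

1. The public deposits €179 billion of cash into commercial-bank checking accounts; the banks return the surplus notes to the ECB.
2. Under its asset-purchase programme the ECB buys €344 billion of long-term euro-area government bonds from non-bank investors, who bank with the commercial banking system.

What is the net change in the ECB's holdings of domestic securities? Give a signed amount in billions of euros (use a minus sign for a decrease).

Currency deposit €179 billion: the ECB's securities portfolio is untouched → 0.
Asset purchase (from non-banks) €344 billion: securities added to the ECB's portfolio → +€344B.
Net: 0 + 344 = +€344 billion.

+€344 billion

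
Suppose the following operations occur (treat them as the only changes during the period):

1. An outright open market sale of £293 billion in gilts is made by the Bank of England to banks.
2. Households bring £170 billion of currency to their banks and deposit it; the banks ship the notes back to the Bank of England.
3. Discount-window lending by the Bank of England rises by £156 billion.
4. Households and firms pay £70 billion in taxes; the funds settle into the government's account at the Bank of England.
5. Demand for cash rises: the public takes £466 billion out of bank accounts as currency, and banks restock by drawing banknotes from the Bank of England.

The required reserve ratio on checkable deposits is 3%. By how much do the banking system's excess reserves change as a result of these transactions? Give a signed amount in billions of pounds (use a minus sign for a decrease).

OMO sale (to banks) £293 billion: reserves −£293B, deposits 0.
Currency deposit £170 billion: reserves +£170B, deposits +£170B.
Discount-window loan £156 billion: reserves +£156B, deposits 0.
Government account inflow £70 billion: reserves −£70B, deposits −£70B.
Currency withdrawal £466 billion: reserves −£466B, deposits −£466B.
Totals: Δreserves = −£503B, Δdeposits = −£366B.
Δrequired reserves = 3% × −£366B = −£10.98B.
Δexcess reserves = Δreserves − Δrequired = −£503B − (−£10.98B) = -£492.02 billion.

-£492.02 billion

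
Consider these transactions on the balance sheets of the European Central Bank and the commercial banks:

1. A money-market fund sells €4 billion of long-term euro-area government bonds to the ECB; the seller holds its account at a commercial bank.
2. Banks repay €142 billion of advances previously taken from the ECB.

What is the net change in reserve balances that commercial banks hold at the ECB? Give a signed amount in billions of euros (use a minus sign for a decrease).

Asset purchase (from non-banks) €4 billion: the ECB pays by crediting reserve accounts → +€4B.
Discount-window repayment €142 billion: repayment is debited from reserves → −€142B.
Net: 4 − 142 = -€138 billion.

-€138 billion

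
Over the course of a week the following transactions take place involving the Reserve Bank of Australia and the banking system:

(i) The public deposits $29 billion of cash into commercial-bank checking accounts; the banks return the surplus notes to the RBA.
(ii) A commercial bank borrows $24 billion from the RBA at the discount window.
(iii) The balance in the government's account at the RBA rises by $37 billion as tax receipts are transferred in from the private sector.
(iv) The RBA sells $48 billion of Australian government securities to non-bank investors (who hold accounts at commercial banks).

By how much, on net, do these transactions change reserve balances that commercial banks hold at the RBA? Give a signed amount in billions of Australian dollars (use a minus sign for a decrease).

-$32 billion

Currency deposit $29 billion: returned notes are swapped for reserve credit → +$29B.
Discount-window loan $24 billion: the loan is credited to the bank's reserve account → +$24B.
Government account inflow $37 billion: funds move from bank reserves into the government account → −$37B.
Asset sale (to non-banks) $48 billion: the non-bank buyers' banks settle from reserves → −$48B.
Net: 29 + 24 − 37 − 48 = -$32 billion.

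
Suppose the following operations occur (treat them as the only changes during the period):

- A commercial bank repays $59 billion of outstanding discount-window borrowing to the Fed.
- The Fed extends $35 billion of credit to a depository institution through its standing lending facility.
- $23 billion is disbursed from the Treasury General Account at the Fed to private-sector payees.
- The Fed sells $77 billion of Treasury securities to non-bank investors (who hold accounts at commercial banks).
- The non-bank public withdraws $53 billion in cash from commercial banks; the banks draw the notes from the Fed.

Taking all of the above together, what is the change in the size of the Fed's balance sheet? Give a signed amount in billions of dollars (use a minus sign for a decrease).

-$101 billion

Fed balance sheet:
  Assets:      Securities −$77B, Loans to banks −$24B
  Liabilities: Bank reserves −$131B, Currency in circulation +$53B, Government deposits −$23B
Change in total Fed assets = -$101 billion.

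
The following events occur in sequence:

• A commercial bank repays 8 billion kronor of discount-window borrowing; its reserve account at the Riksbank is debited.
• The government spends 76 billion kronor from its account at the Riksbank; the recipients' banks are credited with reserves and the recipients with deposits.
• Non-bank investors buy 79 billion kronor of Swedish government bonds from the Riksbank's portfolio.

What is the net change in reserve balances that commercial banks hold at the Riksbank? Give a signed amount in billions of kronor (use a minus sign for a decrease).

Riksbank balance sheet:
  Assets:      Securities −79B, Loans to banks −8B
  Liabilities: Bank reserves −11B, Government deposits −76B
Commercial banking system:
  Assets:      Reserves at CB −11B
  Liabilities: Checkable deposits −3B, Borrowings from CB −8B
So the change in reserve balances that commercial banks hold at the Riksbank is -11 billion.

-11 billion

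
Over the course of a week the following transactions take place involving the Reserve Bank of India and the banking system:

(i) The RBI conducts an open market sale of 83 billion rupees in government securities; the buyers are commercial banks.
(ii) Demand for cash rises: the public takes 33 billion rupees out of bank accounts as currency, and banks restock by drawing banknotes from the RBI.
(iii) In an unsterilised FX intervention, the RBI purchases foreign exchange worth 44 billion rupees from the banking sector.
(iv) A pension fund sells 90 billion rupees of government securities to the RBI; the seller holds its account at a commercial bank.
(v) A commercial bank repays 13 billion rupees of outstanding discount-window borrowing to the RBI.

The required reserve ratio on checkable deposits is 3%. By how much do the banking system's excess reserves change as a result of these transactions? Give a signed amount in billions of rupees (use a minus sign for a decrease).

OMO sale (to banks) 83 billion rupees: reserves −83B, deposits 0.
Currency withdrawal 33 billion rupees: reserves −33B, deposits −33B.
FX purchase 44 billion rupees: reserves +44B, deposits 0.
Asset purchase (from non-banks) 90 billion rupees: reserves +90B, deposits +90B.
Discount-window repayment 13 billion rupees: reserves −13B, deposits 0.
Totals: Δreserves = +5B, Δdeposits = +57B.
Δrequired reserves = 3% × +57B = +1.71B.
Δexcess reserves = Δreserves − Δrequired = +5B − (+1.71B) = +3.29 billion.

+3.29 billion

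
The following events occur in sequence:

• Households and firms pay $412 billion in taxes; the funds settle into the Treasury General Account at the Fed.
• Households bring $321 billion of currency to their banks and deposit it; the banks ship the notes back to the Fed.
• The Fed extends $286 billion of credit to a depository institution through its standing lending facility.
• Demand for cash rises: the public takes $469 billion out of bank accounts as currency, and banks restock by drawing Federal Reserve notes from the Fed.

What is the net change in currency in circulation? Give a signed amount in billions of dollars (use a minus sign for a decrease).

Government account inflow $412 billion: no currency enters or leaves circulation → 0.
Currency deposit $321 billion: notes return to the central bank → −$321B.
Discount-window loan $286 billion: no currency enters or leaves circulation → 0.
Currency withdrawal $469 billion: notes leave the central bank → +$469B.
Net: 0 − 321 + 0 + 469 = +$148 billion.

+$148 billion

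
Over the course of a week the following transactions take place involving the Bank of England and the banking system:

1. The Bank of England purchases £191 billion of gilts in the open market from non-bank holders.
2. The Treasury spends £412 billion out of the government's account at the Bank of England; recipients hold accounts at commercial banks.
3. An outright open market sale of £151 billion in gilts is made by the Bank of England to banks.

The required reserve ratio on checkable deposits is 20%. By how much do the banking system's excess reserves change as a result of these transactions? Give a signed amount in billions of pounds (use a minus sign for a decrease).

+£331.4 billion

Asset purchase (from non-banks) £191 billion: reserves +£191B, deposits +£191B.
Government spending £412 billion: reserves +£412B, deposits +£412B.
OMO sale (to banks) £151 billion: reserves −£151B, deposits 0.
Totals: Δreserves = +£452B, Δdeposits = +£603B.
Δrequired reserves = 20% × +£603B = +£120.6B.
Δexcess reserves = Δreserves − Δrequired = +£452B − (+£120.6B) = +£331.4 billion.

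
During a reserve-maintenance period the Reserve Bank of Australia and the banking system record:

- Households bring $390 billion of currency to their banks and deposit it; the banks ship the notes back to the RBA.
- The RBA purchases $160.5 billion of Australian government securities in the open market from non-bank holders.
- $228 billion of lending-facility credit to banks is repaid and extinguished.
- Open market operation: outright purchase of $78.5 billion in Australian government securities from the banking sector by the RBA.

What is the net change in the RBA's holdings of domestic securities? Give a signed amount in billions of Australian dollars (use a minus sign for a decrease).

Currency deposit $390 billion: the RBA's securities portfolio is untouched → 0.
Asset purchase (from non-banks) $160.5 billion: securities added to the RBA's portfolio → +$160.5B.
Discount-window repayment $228 billion: the RBA's securities portfolio is untouched → 0.
OMO purchase (from banks) $78.5 billion: securities added to the RBA's portfolio → +$78.5B.
Net: 0 + 160.5 + 0 + 78.5 = +$239 billion.

+$239 billion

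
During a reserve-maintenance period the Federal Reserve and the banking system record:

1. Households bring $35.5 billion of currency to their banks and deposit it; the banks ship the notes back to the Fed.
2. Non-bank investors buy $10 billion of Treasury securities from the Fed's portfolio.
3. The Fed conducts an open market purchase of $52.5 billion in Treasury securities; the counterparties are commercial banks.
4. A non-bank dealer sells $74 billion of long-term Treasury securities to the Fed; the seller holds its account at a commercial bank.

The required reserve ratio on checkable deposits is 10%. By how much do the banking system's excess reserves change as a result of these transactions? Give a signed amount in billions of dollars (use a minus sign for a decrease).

+$142.05 billion

Currency deposit $35.5 billion: reserves +$35.5B, deposits +$35.5B.
Asset sale (to non-banks) $10 billion: reserves −$10B, deposits −$10B.
OMO purchase (from banks) $52.5 billion: reserves +$52.5B, deposits 0.
Asset purchase (from non-banks) $74 billion: reserves +$74B, deposits +$74B.
Totals: Δreserves = +$152B, Δdeposits = +$99.5B.
Δrequired reserves = 10% × +$99.5B = +$9.95B.
Δexcess reserves = Δreserves − Δrequired = +$152B − (+$9.95B) = +$142.05 billion.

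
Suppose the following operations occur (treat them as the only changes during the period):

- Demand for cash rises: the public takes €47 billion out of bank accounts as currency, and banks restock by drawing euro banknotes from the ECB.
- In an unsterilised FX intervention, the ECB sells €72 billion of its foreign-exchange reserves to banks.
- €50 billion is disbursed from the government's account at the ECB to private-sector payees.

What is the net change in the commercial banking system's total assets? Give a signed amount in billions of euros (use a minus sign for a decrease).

+€3 billion

ECB balance sheet:
  Assets:      Foreign assets −€72B
  Liabilities: Bank reserves −€69B, Currency in circulation +€47B, Government deposits −€50B
Commercial banking system:
  Assets:      Reserves at CB −€69B, Foreign assets +€72B
  Liabilities: Checkable deposits +€3B
Change in total bank assets = +€3 billion.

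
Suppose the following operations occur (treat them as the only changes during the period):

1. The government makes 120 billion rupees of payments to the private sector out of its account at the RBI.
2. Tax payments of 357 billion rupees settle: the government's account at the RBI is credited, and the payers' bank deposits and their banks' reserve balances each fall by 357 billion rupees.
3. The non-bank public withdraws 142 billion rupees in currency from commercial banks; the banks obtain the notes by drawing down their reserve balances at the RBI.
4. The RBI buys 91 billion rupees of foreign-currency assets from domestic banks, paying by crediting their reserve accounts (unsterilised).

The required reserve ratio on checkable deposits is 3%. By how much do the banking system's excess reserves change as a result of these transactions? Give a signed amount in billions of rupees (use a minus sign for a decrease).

Government spending 120 billion rupees: reserves +120B, deposits +120B.
Government account inflow 357 billion rupees: reserves −357B, deposits −357B.
Currency withdrawal 142 billion rupees: reserves −142B, deposits −142B.
FX purchase 91 billion rupees: reserves +91B, deposits 0.
Totals: Δreserves = −288B, Δdeposits = −379B.
Δrequired reserves = 3% × −379B = −11.37B.
Δexcess reserves = Δreserves − Δrequired = −288B − (−11.37B) = -276.63 billion.

-276.63 billion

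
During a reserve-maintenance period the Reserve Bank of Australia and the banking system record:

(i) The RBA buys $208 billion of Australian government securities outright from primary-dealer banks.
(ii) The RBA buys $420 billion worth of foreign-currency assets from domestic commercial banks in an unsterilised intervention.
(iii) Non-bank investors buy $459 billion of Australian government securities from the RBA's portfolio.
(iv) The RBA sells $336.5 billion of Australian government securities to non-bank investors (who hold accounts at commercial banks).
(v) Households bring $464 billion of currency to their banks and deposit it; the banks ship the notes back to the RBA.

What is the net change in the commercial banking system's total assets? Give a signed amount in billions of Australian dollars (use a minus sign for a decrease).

-$331.5 billion

RBA balance sheet:
  Assets:      Securities −$587.5B, Foreign assets +$420B
  Liabilities: Bank reserves +$296.5B, Currency in circulation −$464B
Commercial banking system:
  Assets:      Reserves at CB +$296.5B, Securities −$208B, Foreign assets −$420B
  Liabilities: Checkable deposits −$331.5B
Change in total bank assets = -$331.5 billion.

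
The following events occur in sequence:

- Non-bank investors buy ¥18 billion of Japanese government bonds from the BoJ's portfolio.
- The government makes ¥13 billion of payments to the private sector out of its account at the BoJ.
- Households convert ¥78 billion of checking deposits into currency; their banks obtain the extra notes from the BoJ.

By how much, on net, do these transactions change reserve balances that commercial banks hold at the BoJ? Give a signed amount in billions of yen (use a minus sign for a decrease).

Asset sale (to non-banks) ¥18 billion: the non-bank buyers' banks settle from reserves → −¥18B.
Government spending ¥13 billion: government payments flow into bank reserve accounts → +¥13B.
Currency withdrawal ¥78 billion: banks swap reserves for currency → −¥78B.
Net: −18 + 13 − 78 = -¥83 billion.

-¥83 billion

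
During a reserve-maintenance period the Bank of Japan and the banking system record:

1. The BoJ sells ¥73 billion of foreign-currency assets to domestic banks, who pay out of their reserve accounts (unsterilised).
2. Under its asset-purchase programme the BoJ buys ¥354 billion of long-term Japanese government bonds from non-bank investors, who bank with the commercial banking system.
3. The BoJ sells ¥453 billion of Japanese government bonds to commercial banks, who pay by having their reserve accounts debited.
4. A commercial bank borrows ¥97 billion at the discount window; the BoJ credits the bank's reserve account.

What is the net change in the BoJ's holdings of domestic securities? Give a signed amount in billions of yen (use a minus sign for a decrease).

BoJ balance sheet:
  Assets:      Securities −¥99B, Loans to banks +¥97B, Foreign assets −¥73B
  Liabilities: Bank reserves −¥75B
So the change in the BoJ's holdings of domestic securities is -¥99 billion.

-¥99 billion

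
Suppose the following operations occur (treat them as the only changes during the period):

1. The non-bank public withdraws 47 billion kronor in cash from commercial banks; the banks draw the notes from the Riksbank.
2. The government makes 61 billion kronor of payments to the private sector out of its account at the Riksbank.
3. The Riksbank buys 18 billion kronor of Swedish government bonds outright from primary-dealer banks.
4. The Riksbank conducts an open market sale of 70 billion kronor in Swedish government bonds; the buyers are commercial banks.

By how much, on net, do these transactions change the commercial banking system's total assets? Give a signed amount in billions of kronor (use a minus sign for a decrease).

Currency withdrawal 47 billion kronor: bank balance sheets shrink → −47B.
Government spending 61 billion kronor: bank balance sheets expand → +61B.
OMO purchase (from banks) 18 billion kronor: just an asset swap on bank balance sheets → 0.
OMO sale (to banks) 70 billion kronor: just an asset swap on bank balance sheets → 0.
Net: −47 + 61 + 0 + 0 = +14 billion.

+14 billion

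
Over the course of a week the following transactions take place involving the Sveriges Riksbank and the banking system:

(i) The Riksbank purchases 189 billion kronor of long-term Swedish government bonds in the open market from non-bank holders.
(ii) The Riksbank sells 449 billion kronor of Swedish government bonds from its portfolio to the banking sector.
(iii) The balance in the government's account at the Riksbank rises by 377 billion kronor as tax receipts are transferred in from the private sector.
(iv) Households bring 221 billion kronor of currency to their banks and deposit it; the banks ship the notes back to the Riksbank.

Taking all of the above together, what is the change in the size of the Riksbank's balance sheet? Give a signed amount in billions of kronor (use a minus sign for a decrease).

Riksbank balance sheet:
  Assets:      Securities −260B
  Liabilities: Bank reserves −416B, Currency in circulation −221B, Government deposits +377B
Change in total Riksbank assets = -260 billion.

-260 billion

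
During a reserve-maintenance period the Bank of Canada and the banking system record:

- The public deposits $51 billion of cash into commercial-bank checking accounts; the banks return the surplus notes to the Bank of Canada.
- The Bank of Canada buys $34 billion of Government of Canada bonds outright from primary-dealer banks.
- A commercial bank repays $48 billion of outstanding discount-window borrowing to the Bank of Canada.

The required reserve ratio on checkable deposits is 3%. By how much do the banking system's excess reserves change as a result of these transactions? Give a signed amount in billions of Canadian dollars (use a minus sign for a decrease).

+$35.47 billion

Currency deposit $51 billion: reserves +$51B, deposits +$51B.
OMO purchase (from banks) $34 billion: reserves +$34B, deposits 0.
Discount-window repayment $48 billion: reserves −$48B, deposits 0.
Totals: Δreserves = +$37B, Δdeposits = +$51B.
Δrequired reserves = 3% × +$51B = +$1.53B.
Δexcess reserves = Δreserves − Δrequired = +$37B − (+$1.53B) = +$35.47 billion.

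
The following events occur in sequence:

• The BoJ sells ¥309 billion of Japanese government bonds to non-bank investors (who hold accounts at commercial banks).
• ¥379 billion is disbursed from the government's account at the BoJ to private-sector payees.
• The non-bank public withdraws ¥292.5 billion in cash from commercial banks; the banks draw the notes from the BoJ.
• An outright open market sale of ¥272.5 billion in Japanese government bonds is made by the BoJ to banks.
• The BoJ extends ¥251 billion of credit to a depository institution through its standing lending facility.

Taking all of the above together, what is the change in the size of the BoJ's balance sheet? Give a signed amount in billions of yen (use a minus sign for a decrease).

-¥330.5 billion

Asset sale (to non-banks) ¥309 billion: a BoJ asset is shed → −¥309B.
Government spending ¥379 billion: only the composition of liabilities changes → 0.
Currency withdrawal ¥292.5 billion: only the composition of liabilities changes → 0.
OMO sale (to banks) ¥272.5 billion: a BoJ asset is shed → −¥272.5B.
Discount-window loan ¥251 billion: a BoJ asset is acquired → +¥251B.
Net: −309 + 0 + 0 − 272.5 + 251 = -¥330.5 billion.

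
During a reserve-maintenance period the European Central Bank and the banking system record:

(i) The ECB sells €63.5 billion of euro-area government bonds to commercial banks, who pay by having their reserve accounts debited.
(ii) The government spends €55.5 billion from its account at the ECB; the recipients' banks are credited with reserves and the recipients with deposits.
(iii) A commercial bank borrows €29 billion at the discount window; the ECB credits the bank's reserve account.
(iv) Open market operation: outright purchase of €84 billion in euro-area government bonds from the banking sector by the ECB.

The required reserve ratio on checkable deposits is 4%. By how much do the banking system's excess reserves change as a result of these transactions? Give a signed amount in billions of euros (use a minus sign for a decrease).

OMO sale (to banks) €63.5 billion: reserves −€63.5B, deposits 0.
Government spending €55.5 billion: reserves +€55.5B, deposits +€55.5B.
Discount-window loan €29 billion: reserves +€29B, deposits 0.
OMO purchase (from banks) €84 billion: reserves +€84B, deposits 0.
Totals: Δreserves = +€105B, Δdeposits = +€55.5B.
Δrequired reserves = 4% × +€55.5B = +€2.22B.
Δexcess reserves = Δreserves − Δrequired = +€105B − (+€2.22B) = +€102.78 billion.

+€102.78 billion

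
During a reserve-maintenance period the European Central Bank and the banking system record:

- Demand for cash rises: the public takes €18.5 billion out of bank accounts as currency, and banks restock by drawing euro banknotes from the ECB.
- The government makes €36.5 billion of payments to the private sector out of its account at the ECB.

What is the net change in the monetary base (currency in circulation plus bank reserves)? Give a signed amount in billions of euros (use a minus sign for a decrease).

+€36.5 billion

ECB balance sheet:
  Assets:      no change
  Liabilities: Bank reserves +€18B, Currency in circulation +€18.5B, Government deposits −€36.5B
Monetary base = currency + reserves: +€18.5B + (+€18B) = +€36.5 billion.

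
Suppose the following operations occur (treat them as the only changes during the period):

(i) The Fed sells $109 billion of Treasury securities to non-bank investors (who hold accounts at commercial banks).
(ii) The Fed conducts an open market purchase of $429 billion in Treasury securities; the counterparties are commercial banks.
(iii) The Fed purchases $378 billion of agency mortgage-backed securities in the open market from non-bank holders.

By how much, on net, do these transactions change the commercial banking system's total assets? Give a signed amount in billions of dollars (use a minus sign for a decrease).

+$269 billion

Asset sale (to non-banks) $109 billion: bank balance sheets shrink → −$109B.
OMO purchase (from banks) $429 billion: just an asset swap on bank balance sheets → 0.
Asset purchase (from non-banks) $378 billion: bank balance sheets expand → +$378B.
Net: −109 + 0 + 378 = +$269 billion.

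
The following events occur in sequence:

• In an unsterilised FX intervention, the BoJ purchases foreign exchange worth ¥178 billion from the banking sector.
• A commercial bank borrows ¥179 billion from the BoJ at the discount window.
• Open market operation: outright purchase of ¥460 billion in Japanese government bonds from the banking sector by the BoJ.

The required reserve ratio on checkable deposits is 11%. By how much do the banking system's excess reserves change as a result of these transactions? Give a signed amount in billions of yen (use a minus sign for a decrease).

+¥817 billion

FX purchase ¥178 billion: reserves +¥178B, deposits 0.
Discount-window loan ¥179 billion: reserves +¥179B, deposits 0.
OMO purchase (from banks) ¥460 billion: reserves +¥460B, deposits 0.
Totals: Δreserves = +¥817B, Δdeposits = 0.
Δrequired reserves = 11% × 0 = 0.
Δexcess reserves = Δreserves − Δrequired = +¥817B − (0) = +¥817 billion.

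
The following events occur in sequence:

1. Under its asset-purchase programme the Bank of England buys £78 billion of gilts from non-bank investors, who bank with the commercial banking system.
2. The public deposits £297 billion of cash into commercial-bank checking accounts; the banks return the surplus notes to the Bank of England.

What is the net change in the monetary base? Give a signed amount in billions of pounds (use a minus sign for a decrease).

Bank of England balance sheet:
  Assets:      Securities +£78B
  Liabilities: Bank reserves +£375B, Currency in circulation −£297B
Monetary base = currency + reserves: −£297B + (+£375B) = +£78 billion.

+£78 billion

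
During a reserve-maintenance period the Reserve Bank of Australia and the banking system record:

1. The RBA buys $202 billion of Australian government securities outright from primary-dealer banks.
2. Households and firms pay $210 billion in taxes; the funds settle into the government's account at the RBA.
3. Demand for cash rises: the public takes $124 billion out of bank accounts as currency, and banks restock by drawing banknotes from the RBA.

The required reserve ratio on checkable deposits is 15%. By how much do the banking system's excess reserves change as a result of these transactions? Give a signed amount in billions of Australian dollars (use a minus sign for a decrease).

-$81.9 billion

OMO purchase (from banks) $202 billion: reserves +$202B, deposits 0.
Government account inflow $210 billion: reserves −$210B, deposits −$210B.
Currency withdrawal $124 billion: reserves −$124B, deposits −$124B.
Totals: Δreserves = −$132B, Δdeposits = −$334B.
Δrequired reserves = 15% × −$334B = −$50.1B.
Δexcess reserves = Δreserves − Δrequired = −$132B − (−$50.1B) = -$81.9 billion.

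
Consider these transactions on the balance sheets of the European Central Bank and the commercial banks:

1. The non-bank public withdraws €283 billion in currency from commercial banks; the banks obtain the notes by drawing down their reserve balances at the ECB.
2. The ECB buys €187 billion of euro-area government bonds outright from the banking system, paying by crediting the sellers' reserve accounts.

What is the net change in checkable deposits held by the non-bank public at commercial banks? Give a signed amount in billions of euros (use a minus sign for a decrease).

-€283 billion

ECB balance sheet:
  Assets:      Securities +€187B
  Liabilities: Bank reserves −€96B, Currency in circulation +€283B
Commercial banking system:
  Assets:      Reserves at CB −€96B, Securities −€187B
  Liabilities: Checkable deposits −€283B
So the change in checkable deposits held by the non-bank public at commercial banks is -€283 billion.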